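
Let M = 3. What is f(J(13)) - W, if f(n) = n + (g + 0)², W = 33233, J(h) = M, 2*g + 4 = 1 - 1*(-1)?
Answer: -33229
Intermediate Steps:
g = -1 (g = -2 + (1 - 1*(-1))/2 = -2 + (1 + 1)/2 = -2 + (½)*2 = -2 + 1 = -1)
J(h) = 3
f(n) = 1 + n (f(n) = n + (-1 + 0)² = n + (-1)² = n + 1 = 1 + n)
f(J(13)) - W = (1 + 3) - 1*33233 = 4 - 33233 = -33229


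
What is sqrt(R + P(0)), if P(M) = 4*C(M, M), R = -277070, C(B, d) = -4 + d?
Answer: I*sqrt(277086) ≈ 526.39*I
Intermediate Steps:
P(M) = -16 + 4*M (P(M) = 4*(-4 + M) = -16 + 4*M)
sqrt(R + P(0)) = sqrt(-277070 + (-16 + 4*0)) = sqrt(-277070 + (-16 + 0)) = sqrt(-277070 - 16) = sqrt(-277086) = I*sqrt(277086)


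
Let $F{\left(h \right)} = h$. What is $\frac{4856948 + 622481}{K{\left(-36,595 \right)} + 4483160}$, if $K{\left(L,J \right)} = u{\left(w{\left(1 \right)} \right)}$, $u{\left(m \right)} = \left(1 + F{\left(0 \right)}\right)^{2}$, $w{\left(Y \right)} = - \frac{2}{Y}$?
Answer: $\frac{5479429}{4483161} \approx 1.2222$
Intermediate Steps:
$u{\left(m \right)} = 1$ ($u{\left(m \right)} = \left(1 + 0\right)^{2} = 1^{2} = 1$)
$K{\left(L,J \right)} = 1$
$\frac{4856948 + 622481}{K{\left(-36,595 \right)} + 4483160} = \frac{4856948 + 622481}{1 + 4483160} = \frac{5479429}{4483161}$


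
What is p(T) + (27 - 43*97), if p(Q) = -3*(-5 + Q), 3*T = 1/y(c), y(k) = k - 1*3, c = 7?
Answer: -16517/4 ≈ -4129.3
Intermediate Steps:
y(k) = -3 + k (y(k) = k - 3 = -3 + k)
T = 1/12 (T = 1/(3*(-3 + 7)) = (1/3)/4 = (1/3)*(1/4) = 1/12 ≈ 0.083333)
p(Q) = 15 - 3*Q
p(T) + (27 - 43*97) = (15 - 3*1/12) + (27 - 43*97) = (15 - 1/4) + (27 - 4171) = 59/4 - 4144 = -16517/4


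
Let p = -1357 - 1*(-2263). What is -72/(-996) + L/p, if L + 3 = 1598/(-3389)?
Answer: 17446109/254846022 ≈ 0.068457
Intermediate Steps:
L = -11765/3389 (L = -3 + 1598/(-3389) = -3 + 1598*(-1/3389) = -3 - 1598/3389 = -11765/3389 ≈ -3.4715)
p = 906 (p = -1357 + 2263 = 906)
-72/(-996) + L/p = -72/(-996) - 11765/3389/906 = -72*(-1/996) - 11765/3389*1/906 = 6/83 - 11765/3070434 = 17446109/254846022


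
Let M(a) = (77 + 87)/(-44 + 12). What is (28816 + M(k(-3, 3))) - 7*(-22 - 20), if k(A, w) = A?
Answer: 232839/8 ≈ 29105.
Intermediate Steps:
M(a) = -41/8 (M(a) = 164/(-32) = 164*(-1/32) = -41/8)
(28816 + M(k(-3, 3))) - 7*(-22 - 20) = (28816 - 41/8) - 7*(-22 - 20) = 230487/8 - 7*(-42) = 230487/8 + 294 = 232839/8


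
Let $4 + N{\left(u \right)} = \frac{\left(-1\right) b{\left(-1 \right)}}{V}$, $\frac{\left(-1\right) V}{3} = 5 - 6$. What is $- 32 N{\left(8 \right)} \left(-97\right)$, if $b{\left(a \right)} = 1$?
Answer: $- \frac{40352}{3} \approx -13451.0$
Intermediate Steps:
$V = 3$ ($V = - 3 \left(5 - 6\right) = \left(-3\right) \left(-1\right) = 3$)
$N{\left(u \right)} = - \frac{13}{3}$ ($N{\left(u \right)} = -4 + \frac{\left(-1\right) 1}{3} = -4 - \frac{1}{3} = - \frac{13}{3}$)
$- 32 N{\left(8 \right)} \left(-97\right) = \left(-32\right) \left(- \frac{13}{3}\right) \left(-97\right) = \frac{416}{3} \left(-97\right) = - \frac{40352}{3}$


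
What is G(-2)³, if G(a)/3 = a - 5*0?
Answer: -216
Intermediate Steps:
G(a) = 3*a (G(a) = 3*(a - 5*0) = 3*(a + 0) = 3*a)
G(-2)³ = (3*(-2))³ = (-6)³ = -216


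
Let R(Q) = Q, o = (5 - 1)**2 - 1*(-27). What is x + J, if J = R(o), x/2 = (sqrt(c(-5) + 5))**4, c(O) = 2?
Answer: 141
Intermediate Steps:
o = 43 (o = 4**2 + 27 = 16 + 27 = 43)
x = 98 (x = 2*(sqrt(2 + 5))**4 = 2*(sqrt(7))**4 = 2*49 = 98)
J = 43
x + J = 98 + 43 = 141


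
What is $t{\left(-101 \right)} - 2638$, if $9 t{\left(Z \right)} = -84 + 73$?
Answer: $- \frac{23753}{9} \approx -2639.2$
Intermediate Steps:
$t{\left(Z \right)} = - \frac{11}{9}$ ($t{\left(Z \right)} = \frac{-84 + 73}{9} = \frac{1}{9} \left(-11\right) = - \frac{11}{9}$)
$t{\left(-101 \right)} - 2638 = - \frac{11}{9} - 2638 = - \frac{23753}{9}$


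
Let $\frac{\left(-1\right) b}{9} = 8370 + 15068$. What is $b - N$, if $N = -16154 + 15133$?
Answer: $-209921$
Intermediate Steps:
$N = -1021$
$b = -210942$ ($b = - 9 \left(8370 + 15068\right) = \left(-9\right) 23438 = -210942$)
$b - N = -210942 - -1021 = -210942 + 1021 = -209921$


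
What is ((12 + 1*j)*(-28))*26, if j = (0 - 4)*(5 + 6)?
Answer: 23296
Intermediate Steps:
j = -44 (j = -4*11 = -44)
((12 + 1*j)*(-28))*26 = ((12 + 1*(-44))*(-28))*26 = ((12 - 44)*(-28))*26 = -32*(-28)*26 = 896*26 = 23296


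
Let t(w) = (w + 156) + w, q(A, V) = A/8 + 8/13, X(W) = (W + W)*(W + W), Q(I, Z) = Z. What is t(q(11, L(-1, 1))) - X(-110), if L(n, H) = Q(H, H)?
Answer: -2508481/52 ≈ -48240.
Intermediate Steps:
X(W) = 4*W² (X(W) = (2*W)*(2*W) = 4*W²)
L(n, H) = H
q(A, V) = 8/13 + A/8 (q(A, V) = A*(⅛) + 8*(1/13) = A/8 + 8/13 = 8/13 + A/8)
t(w) = 156 + 2*w (t(w) = (156 + w) + w = 156 + 2*w)
t(q(11, L(-1, 1))) - X(-110) = (156 + 2*(8/13 + (⅛)*11)) - 4*(-110)² = (156 + 2*(8/13 + 11/8)) - 4*12100 = (156 + 2*(207/104)) - 1*48400 = (156 + 207/52) - 48400 = 8319/52 - 48400 = -2508481/52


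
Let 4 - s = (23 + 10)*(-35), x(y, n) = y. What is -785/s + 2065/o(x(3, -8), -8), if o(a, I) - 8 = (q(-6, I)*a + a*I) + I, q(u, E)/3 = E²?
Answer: 1960015/639768 ≈ 3.0636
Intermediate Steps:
q(u, E) = 3*E²
o(a, I) = 8 + I + I*a + 3*a*I² (o(a, I) = 8 + (((3*I²)*a + a*I) + I) = 8 + ((3*a*I² + I*a) + I) = 8 + ((I*a + 3*a*I²) + I) = 8 + (I + I*a + 3*a*I²) = 8 + I + I*a + 3*a*I²)
s = 1159 (s = 4 - (23 + 10)*(-35) = 4 - 33*(-35) = 4 - 1*(-1155) = 4 + 1155 = 1159)
-785/s + 2065/o(x(3, -8), -8) = -785/1159 + 2065/(8 - 8 - 8*3 + 3*3*(-8)²) = -785*1/1159 + 2065/(8 - 8 - 24 + 3*3*64) = -785/1159 + 2065/(8 - 8 - 24 + 576) = -785/1159 + 2065/552 = 1960015/639768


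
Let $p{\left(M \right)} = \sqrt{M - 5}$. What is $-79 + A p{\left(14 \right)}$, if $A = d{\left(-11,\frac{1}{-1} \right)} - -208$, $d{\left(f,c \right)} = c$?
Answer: $542$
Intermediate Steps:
$p{\left(M \right)} = \sqrt{-5 + M}$
$A = 207$ ($A = \frac{1}{-1} - -208 = -1 + 208 = 207$)
$-79 + A p{\left(14 \right)} = -79 + 207 \sqrt{-5 + 14} = -79 + 207 \sqrt{9} = -79 + 207 \cdot 3 = -79 + 621 = 542$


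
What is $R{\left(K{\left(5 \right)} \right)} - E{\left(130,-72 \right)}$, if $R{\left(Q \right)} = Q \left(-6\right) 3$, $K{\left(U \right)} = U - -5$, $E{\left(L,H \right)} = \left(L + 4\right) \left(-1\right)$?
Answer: $-46$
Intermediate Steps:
$E{\left(L,H \right)} = -4 - L$ ($E{\left(L,H \right)} = \left(4 + L\right) \left(-1\right) = -4 - L$)
$K{\left(U \right)} = 5 + U$ ($K{\left(U \right)} = U + 5 = 5 + U$)
$R{\left(Q \right)} = - 18 Q$ ($R{\left(Q \right)} = - 6 Q 3 = - 18 Q$)
$R{\left(K{\left(5 \right)} \right)} - E{\left(130,-72 \right)} = - 18 \left(5 + 5\right) - \left(-4 - 130\right) = \left(-18\right) 10 - \left(-4 - 130\right) = -180 - -134 = -180 + 134 = -46$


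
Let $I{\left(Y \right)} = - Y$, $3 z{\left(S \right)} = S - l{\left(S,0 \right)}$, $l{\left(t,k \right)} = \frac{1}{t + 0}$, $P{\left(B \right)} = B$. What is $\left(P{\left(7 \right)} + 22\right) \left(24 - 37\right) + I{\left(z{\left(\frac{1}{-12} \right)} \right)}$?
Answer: $- \frac{13715}{36} \approx -380.97$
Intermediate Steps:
$l{\left(t,k \right)} = \frac{1}{t}$
$z{\left(S \right)} = - \frac{1}{3 S} + \frac{S}{3}$ ($z{\left(S \right)} = \frac{S - \frac{1}{S}}{3} = - \frac{1}{3 S} + \frac{S}{3}$)
$\left(P{\left(7 \right)} + 22\right) \left(24 - 37\right) + I{\left(z{\left(\frac{1}{-12} \right)} \right)} = \left(7 + 22\right) \left(24 - 37\right) - \frac{-1 + \left(\frac{1}{-12}\right)^{2}}{3 \frac{1}{-12}} = 29 \left(-13\right) - \frac{-1 + \left(- \frac{1}{12}\right)^{2}}{3 \left(- \frac{1}{12}\right)} = -377 - \frac{1}{3} \left(-12\right) \left(-1 + \frac{1}{144}\right) = -377 - \frac{1}{3} \left(-12\right) \left(- \frac{143}{144}\right) = -377 - \frac{143}{36} = - \frac{13715}{36}$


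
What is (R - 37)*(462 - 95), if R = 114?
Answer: 28259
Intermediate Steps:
(R - 37)*(462 - 95) = (114 - 37)*(462 - 95) = 77*367 = 28259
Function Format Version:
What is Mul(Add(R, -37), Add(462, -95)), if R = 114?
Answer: 28259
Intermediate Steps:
Mul(Add(R, -37), Add(462, -95)) = Mul(Add(114, -37), Add(462, -95)) = Mul(77, 367) = 28259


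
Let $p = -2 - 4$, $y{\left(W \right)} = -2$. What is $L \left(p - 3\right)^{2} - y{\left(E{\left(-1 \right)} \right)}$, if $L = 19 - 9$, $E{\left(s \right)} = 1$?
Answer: $812$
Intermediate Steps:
$L = 10$
$p = -6$
$L \left(p - 3\right)^{2} - y{\left(E{\left(-1 \right)} \right)} = 10 \left(-6 - 3\right)^{2} - -2 = 10 \left(-9\right)^{2} + 2 = 10 \cdot 81 + 2 = 810 + 2 = 812$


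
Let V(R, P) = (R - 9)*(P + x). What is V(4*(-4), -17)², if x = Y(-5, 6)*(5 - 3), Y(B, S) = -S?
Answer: 525625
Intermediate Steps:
x = -12 (x = (-1*6)*(5 - 3) = -6*2 = -12)
V(R, P) = (-12 + P)*(-9 + R) (V(R, P) = (R - 9)*(P - 12) = (-9 + R)*(-12 + P) = (-12 + P)*(-9 + R))
V(4*(-4), -17)² = (108 - 48*(-4) - 9*(-17) - 68*(-4))² = (108 - 12*(-16) + 153 - 17*(-16))² = (108 + 192 + 153 + 272)² = 725² = 525625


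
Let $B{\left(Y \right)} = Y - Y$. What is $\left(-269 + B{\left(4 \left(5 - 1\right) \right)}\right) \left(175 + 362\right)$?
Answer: $-144453$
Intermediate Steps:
$B{\left(Y \right)} = 0$
$\left(-269 + B{\left(4 \left(5 - 1\right) \right)}\right) \left(175 + 362\right) = \left(-269 + 0\right) \left(175 + 362\right) = \left(-269\right) 537 = -144453$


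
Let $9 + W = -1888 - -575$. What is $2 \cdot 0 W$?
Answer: $0$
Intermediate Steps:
$W = -1322$ ($W = -9 - 1313 = -1322$)
$2 \cdot 0 W = 2 \cdot 0 \left(-1322\right) = 0 \left(-1322\right) = 0$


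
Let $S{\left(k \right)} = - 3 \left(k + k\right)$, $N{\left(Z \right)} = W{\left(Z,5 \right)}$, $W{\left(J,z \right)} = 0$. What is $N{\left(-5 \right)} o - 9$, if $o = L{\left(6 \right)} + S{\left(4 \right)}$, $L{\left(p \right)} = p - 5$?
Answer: $-9$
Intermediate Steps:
$L{\left(p \right)} = -5 + p$
$N{\left(Z \right)} = 0$
$S{\left(k \right)} = - 6 k$ ($S{\left(k \right)} = - 3 \cdot 2 k = - 6 k$)
$o = -23$ ($o = \left(-5 + 6\right) - 24 = 1 - 24 = -23$)
$N{\left(-5 \right)} o - 9 = 0 \left(-23\right) - 9 = 0 - 9 = -9$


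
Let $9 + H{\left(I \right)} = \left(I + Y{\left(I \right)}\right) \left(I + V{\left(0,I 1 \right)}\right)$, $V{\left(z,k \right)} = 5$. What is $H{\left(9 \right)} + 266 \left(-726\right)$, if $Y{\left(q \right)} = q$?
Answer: $-192873$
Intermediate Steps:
$H{\left(I \right)} = -9 + 2 I \left(5 + I\right)$ ($H{\left(I \right)} = -9 + \left(I + I\right) \left(I + 5\right) = -9 + 2 I \left(5 + I\right)$)
$H{\left(9 \right)} + 266 \left(-726\right) = \left(-9 + 2 \cdot 9^{2} + 10 \cdot 9\right) + 266 \left(-726\right) = \left(-9 + 2 \cdot 81 + 90\right) - 193116 = \left(-9 + 162 + 90\right) - 193116 = 243 - 193116 = -192873$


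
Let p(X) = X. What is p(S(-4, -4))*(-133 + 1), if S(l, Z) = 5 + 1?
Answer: -792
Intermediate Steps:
S(l, Z) = 6
p(S(-4, -4))*(-133 + 1) = 6*(-133 + 1) = 6*(-132) = -792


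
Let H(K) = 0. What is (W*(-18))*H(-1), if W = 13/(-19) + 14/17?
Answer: 0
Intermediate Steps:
W = 45/323 (W = 13*(-1/19) + 14*(1/17) = -13/19 + 14/17 = 45/323 ≈ 0.13932)
(W*(-18))*H(-1) = ((45/323)*(-18))*0 = -810/323*0 = 0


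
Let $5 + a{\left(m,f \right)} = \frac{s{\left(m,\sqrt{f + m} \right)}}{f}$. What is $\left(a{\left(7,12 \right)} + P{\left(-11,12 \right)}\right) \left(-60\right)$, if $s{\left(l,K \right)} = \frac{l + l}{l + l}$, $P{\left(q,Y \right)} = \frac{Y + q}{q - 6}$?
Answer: $\frac{5075}{17} \approx 298.53$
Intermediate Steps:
$P{\left(q,Y \right)} = \frac{Y + q}{-6 + q}$
$s{\left(l,K \right)} = 1$ ($s{\left(l,K \right)} = \frac{2 l}{2 l} = 2 l \frac{1}{2 l} = 1$)
$a{\left(m,f \right)} = -5 + \frac{1}{f}$ ($a{\left(m,f \right)} = -5 + 1 \frac{1}{f} = -5 + \frac{1}{f}$)
$\left(a{\left(7,12 \right)} + P{\left(-11,12 \right)}\right) \left(-60\right) = \left(\left(-5 + \frac{1}{12}\right) + \frac{12 - 11}{-6 - 11}\right) \left(-60\right) = \left(\left(-5 + \frac{1}{12}\right) + \frac{1}{-17} \cdot 1\right) \left(-60\right) = \left(- \frac{59}{12} - \frac{1}{17}\right) \left(-60\right) = \left(- \frac{1015}{204}\right) \left(-60\right) = \frac{5075}{17}$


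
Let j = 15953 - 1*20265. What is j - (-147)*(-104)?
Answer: -19600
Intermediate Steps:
j = -4312 (j = 15953 - 20265 = -4312)
j - (-147)*(-104) = -4312 - (-147)*(-104) = -4312 - 1*15288 = -4312 - 15288 = -19600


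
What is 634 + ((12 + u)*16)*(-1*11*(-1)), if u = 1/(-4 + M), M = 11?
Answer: 19398/7 ≈ 2771.1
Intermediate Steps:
u = 1/7 (u = 1/(-4 + 11) = 1/7 ≈ 0.14286)
634 + ((12 + u)*16)*(-1*11*(-1)) = 634 + ((12 + 1/7)*16)*(-1*11*(-1)) = 634 + ((85/7)*16)*(-11*(-1)) = 634 + (1360/7)*11 = 634 + 14960/7 = 19398/7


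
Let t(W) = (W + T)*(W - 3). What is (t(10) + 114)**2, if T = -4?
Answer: 24336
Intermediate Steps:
t(W) = (-4 + W)*(-3 + W) (t(W) = (W - 4)*(W - 3) = (-4 + W)*(-3 + W))
(t(10) + 114)**2 = ((12 + 10**2 - 7*10) + 114)**2 = ((12 + 100 - 70) + 114)**2 = (42 + 114)**2 = 156**2 = 24336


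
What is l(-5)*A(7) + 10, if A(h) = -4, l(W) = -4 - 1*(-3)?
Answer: 14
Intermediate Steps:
l(W) = -1 (l(W) = -4 + 3 = -1)
l(-5)*A(7) + 10 = -1*(-4) + 10 = 4 + 10 = 14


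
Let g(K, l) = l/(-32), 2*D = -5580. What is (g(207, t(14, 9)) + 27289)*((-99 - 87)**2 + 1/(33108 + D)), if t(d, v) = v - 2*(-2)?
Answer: 915920061976315/970176 ≈ 9.4408e+8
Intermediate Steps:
t(d, v) = 4 + v (t(d, v) = v + 4 = 4 + v)
D = -2790 (D = (1/2)*(-5580) = -2790)
g(K, l) = -l/32 (g(K, l) = l*(-1/32) = -l/32)
(g(207, t(14, 9)) + 27289)*((-99 - 87)**2 + 1/(33108 + D)) = (-(4 + 9)/32 + 27289)*((-99 - 87)**2 + 1/(33108 - 2790)) = (-1/32*13 + 27289)*((-186)**2 + 1/30318) = (-13/32 + 27289)*(34596 + 1/30318) = (873235/32)*(1048881529/30318) = 915920061976315/970176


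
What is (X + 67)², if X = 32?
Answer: 9801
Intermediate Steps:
(X + 67)² = (32 + 67)² = 99² = 9801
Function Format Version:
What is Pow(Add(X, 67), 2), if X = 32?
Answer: 9801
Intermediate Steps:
Pow(Add(X, 67), 2) = Pow(Add(32, 67), 2) = Pow(99, 2) = 9801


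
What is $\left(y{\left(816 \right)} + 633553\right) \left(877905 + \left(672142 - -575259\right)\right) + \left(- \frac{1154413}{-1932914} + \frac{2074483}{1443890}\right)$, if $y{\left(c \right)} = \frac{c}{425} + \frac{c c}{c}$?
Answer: $\frac{4703502594856870111958914}{3488643994325} \approx 1.3482 \cdot 10^{12}$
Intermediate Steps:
$y{\left(c \right)} = \frac{426 c}{425}$ ($y{\left(c \right)} = c \frac{1}{425} + \frac{c^{2}}{c} = \frac{c}{425} + c = \frac{426 c}{425}$)
$\left(y{\left(816 \right)} + 633553\right) \left(877905 + \left(672142 - -575259\right)\right) + \left(- \frac{1154413}{-1932914} + \frac{2074483}{1443890}\right) = \left(\frac{426}{425} \cdot 816 + 633553\right) \left(877905 + \left(672142 - -575259\right)\right) + \left(- \frac{1154413}{-1932914} + \frac{2074483}{1443890}\right) = \left(\frac{20448}{25} + 633553\right) \left(877905 + \left(672142 + 575259\right)\right) + \left(\left(-1154413\right) \left(- \frac{1}{1932914}\right) + 2074483 \cdot \frac{1}{1443890}\right) = \frac{15859273 \left(877905 + 1247401\right)}{25} + \left(\frac{1154413}{1932914} + \frac{2074483}{1443890}\right) = \frac{15859273}{25} \cdot 2125306 + \frac{1419160655008}{697728798865} = \frac{33705808062538}{25} + \frac{1419160655008}{697728798865} = \frac{4703502594856870111958914}{3488643994325}$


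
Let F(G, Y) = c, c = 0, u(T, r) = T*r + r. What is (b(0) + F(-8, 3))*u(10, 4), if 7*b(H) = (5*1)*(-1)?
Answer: -220/7 ≈ -31.429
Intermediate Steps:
u(T, r) = r + T*r
b(H) = -5/7 (b(H) = ((5*1)*(-1))/7 = (5*(-1))/7 = (⅐)*(-5) = -5/7)
F(G, Y) = 0
(b(0) + F(-8, 3))*u(10, 4) = (-5/7 + 0)*(4*(1 + 10)) = -20*11/7 = -5/7*44 = -220/7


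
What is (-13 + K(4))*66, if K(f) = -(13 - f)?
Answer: -1452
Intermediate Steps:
K(f) = -13 + f
(-13 + K(4))*66 = (-13 + (-13 + 4))*66 = (-13 - 9)*66 = -22*66 = -1452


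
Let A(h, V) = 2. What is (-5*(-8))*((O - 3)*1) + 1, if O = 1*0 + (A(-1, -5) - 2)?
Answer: -119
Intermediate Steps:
O = 0 (O = 1*0 + (2 - 2) = 0 + 0 = 0)
(-5*(-8))*((O - 3)*1) + 1 = (-5*(-8))*((0 - 3)*1) + 1 = 40*(-3*1) + 1 = 40*(-3) + 1 = -120 + 1 = -119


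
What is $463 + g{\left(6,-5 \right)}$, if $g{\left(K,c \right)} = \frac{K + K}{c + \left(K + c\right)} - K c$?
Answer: $490$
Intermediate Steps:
$g{\left(K,c \right)} = - K c + \frac{2 K}{K + 2 c}$ ($g{\left(K,c \right)} = \frac{2 K}{K + 2 c} - K c = - K c + \frac{2 K}{K + 2 c}$)
$463 + g{\left(6,-5 \right)} = 463 + \frac{6 \left(2 - 2 \left(-5\right)^{2} - 6 \left(-5\right)\right)}{6 + 2 \left(-5\right)} = 463 + \frac{6 \left(2 - 50 + 30\right)}{6 - 10} = 463 + \frac{6 \left(2 - 50 + 30\right)}{-4} = 463 + 6 \left(- \frac{1}{4}\right) \left(-18\right) = 463 + 27 = 490$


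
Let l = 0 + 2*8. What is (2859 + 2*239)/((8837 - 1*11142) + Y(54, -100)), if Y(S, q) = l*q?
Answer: -47/55 ≈ -0.85455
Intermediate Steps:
l = 16 (l = 0 + 16 = 16)
Y(S, q) = 16*q
(2859 + 2*239)/((8837 - 1*11142) + Y(54, -100)) = (2859 + 2*239)/((8837 - 1*11142) + 16*(-100)) = (2859 + 478)/((8837 - 11142) - 1600) = 3337/(-2305 - 1600) = 3337/(-3905) = 3337*(-1/3905) = -47/55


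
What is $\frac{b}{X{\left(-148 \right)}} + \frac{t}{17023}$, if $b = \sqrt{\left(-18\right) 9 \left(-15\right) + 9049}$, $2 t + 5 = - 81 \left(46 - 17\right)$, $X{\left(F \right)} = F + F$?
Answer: $- \frac{1177}{17023} - \frac{\sqrt{11479}}{296} \approx -0.4311$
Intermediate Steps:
$X{\left(F \right)} = 2 F$
$t = -1177$ ($t = - \frac{5}{2} + \frac{\left(-81\right) \left(46 - 17\right)}{2} = - \frac{5}{2} + \frac{\left(-81\right) 29}{2} = - \frac{5}{2} + \frac{1}{2} \left(-2349\right) = - \frac{5}{2} - \frac{2349}{2} = -1177$)
$b = \sqrt{11479}$ ($b = \sqrt{\left(-162\right) \left(-15\right) + 9049} = \sqrt{2430 + 9049} = \sqrt{11479} \approx 107.14$)
$\frac{b}{X{\left(-148 \right)}} + \frac{t}{17023} = \frac{\sqrt{11479}}{2 \left(-148\right)} - \frac{1177}{17023} = \frac{\sqrt{11479}}{-296} - \frac{1177}{17023} = \sqrt{11479} \left(- \frac{1}{296}\right) - \frac{1177}{17023} = - \frac{\sqrt{11479}}{296} - \frac{1177}{17023} = - \frac{1177}{17023} - \frac{\sqrt{11479}}{296}$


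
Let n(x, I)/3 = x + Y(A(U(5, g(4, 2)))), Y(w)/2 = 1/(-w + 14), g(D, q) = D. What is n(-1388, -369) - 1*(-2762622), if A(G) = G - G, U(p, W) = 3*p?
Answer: 19309209/7 ≈ 2.7585e+6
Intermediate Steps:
A(G) = 0
Y(w) = 2/(14 - w) (Y(w) = 2/(-w + 14) = 2/(14 - w))
n(x, I) = 3/7 + 3*x (n(x, I) = 3*(x - 2/(-14 + 0)) = 3*(x - 2/(-14)) = 3*(x - 2*(-1/14)) = 3*(x + 1/7) = 3*(1/7 + x) = 3/7 + 3*x)
n(-1388, -369) - 1*(-2762622) = (3/7 + 3*(-1388)) - 1*(-2762622) = (3/7 - 4164) + 2762622 = -29145/7 + 2762622 = 19309209/7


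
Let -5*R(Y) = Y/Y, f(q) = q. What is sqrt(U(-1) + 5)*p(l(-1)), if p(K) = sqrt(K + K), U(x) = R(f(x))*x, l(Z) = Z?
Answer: 2*I*sqrt(65)/5 ≈ 3.2249*I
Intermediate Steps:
R(Y) = -1/5 (R(Y) = -Y/(5*Y) = -1/5*1 = -1/5)
U(x) = -x/5
p(K) = sqrt(2)*sqrt(K) (p(K) = sqrt(2*K) = sqrt(2)*sqrt(K))
sqrt(U(-1) + 5)*p(l(-1)) = sqrt(-1/5*(-1) + 5)*(sqrt(2)*sqrt(-1)) = sqrt(1/5 + 5)*(sqrt(2)*I) = sqrt(26/5)*(I*sqrt(2)) = (sqrt(130)/5)*(I*sqrt(2)) = 2*I*sqrt(65)/5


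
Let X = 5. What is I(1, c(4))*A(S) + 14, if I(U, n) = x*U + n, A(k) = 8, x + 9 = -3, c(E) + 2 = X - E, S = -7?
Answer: -90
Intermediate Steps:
c(E) = 3 - E (c(E) = -2 + (5 - E) = 3 - E)
x = -12 (x = -9 - 3 = -12)
I(U, n) = n - 12*U (I(U, n) = -12*U + n = n - 12*U)
I(1, c(4))*A(S) + 14 = ((3 - 1*4) - 12*1)*8 + 14 = ((3 - 4) - 12)*8 + 14 = (-1 - 12)*8 + 14 = -13*8 + 14 = -104 + 14 = -90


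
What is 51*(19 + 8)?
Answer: 1377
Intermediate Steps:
51*(19 + 8) = 51*27 = 1377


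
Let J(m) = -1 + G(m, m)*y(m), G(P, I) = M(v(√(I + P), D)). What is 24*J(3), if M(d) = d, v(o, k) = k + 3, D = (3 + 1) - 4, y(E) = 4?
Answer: 264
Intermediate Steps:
D = 0 (D = 4 - 4 = 0)
v(o, k) = 3 + k
G(P, I) = 3 (G(P, I) = 3 + 0 = 3)
J(m) = 11 (J(m) = -1 + 3*4 = -1 + 12 = 11)
24*J(3) = 24*11 = 264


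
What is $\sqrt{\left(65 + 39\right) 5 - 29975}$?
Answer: $i \sqrt{29455} \approx 171.62 i$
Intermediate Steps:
$\sqrt{\left(65 + 39\right) 5 - 29975} = \sqrt{104 \cdot 5 - 29975} = \sqrt{520 - 29975} = \sqrt{-29455} = i \sqrt{29455}$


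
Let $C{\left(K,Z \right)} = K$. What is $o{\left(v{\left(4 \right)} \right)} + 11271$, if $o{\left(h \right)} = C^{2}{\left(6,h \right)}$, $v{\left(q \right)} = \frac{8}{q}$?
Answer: $11307$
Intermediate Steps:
$o{\left(h \right)} = 36$ ($o{\left(h \right)} = 6^{2} = 36$)
$o{\left(v{\left(4 \right)} \right)} + 11271 = 36 + 11271 = 11307$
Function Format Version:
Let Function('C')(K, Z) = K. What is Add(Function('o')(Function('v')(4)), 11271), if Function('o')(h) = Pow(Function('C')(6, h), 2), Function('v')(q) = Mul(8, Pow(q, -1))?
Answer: 11307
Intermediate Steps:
Function('o')(h) = 36 (Function('o')(h) = Pow(6, 2) = 36)
Add(Function('o')(Function('v')(4)), 11271) = Add(36, 11271) = 11307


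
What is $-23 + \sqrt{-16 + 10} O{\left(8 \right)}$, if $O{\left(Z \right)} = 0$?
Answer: $-23$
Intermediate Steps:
$-23 + \sqrt{-16 + 10} O{\left(8 \right)} = -23 + \sqrt{-16 + 10} \cdot 0 = -23 + \sqrt{-6} \cdot 0 = -23 + i \sqrt{6} \cdot 0 = -23 + 0 = -23$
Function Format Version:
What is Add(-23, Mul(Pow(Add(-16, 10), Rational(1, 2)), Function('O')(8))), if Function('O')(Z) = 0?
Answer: -23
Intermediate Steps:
Add(-23, Mul(Pow(Add(-16, 10), Rational(1, 2)), Function('O')(8))) = Add(-23, Mul(Pow(Add(-16, 10), Rational(1, 2)), 0)) = Add(-23, Mul(Pow(-6, Rational(1, 2)), 0)) = Add(-23, Mul(Mul(I, Pow(6, Rational(1, 2))), 0)) = Add(-23, 0) = -23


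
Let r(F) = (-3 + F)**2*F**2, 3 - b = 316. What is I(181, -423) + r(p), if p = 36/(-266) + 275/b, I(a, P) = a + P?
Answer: -677029653842189601106/3003197640400796881 ≈ -225.44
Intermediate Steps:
b = -313 (b = 3 - 1*316 = 3 - 316 = -313)
I(a, P) = P + a
p = -42209/41629 (p = 36/(-266) + 275/(-313) = 36*(-1/266) + 275*(-1/313) = -18/133 - 275/313 = -42209/41629 ≈ -1.0139)
r(F) = F**2*(-3 + F)**2
I(181, -423) + r(p) = (-423 + 181) + (-42209/41629)**2*(-3 - 42209/41629)**2 = -242 + 1781599681*(-167096/41629)**2/1732973641 = -242 + (1781599681/1732973641)*(27921073216/1732973641) = -242 + 49744175134803244096/3003197640400796881 = -677029653842189601106/3003197640400796881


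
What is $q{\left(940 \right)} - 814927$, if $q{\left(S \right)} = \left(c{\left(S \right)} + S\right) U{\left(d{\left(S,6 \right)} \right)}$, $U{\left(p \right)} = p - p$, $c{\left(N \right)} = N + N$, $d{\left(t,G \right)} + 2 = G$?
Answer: $-814927$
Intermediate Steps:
$d{\left(t,G \right)} = -2 + G$
$c{\left(N \right)} = 2 N$
$U{\left(p \right)} = 0$
$q{\left(S \right)} = 0$ ($q{\left(S \right)} = \left(2 S + S\right) 0 = 3 S 0 = 0$)
$q{\left(940 \right)} - 814927 = 0 - 814927 = -814927$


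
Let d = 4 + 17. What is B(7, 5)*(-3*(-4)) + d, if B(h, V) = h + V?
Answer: 165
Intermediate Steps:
B(h, V) = V + h
d = 21
B(7, 5)*(-3*(-4)) + d = (5 + 7)*(-3*(-4)) + 21 = 12*12 + 21 = 144 + 21 = 165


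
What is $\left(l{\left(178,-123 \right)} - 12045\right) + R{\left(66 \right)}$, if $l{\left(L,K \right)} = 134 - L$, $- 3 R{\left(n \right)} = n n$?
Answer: $-13541$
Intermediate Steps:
$R{\left(n \right)} = - \frac{n^{2}}{3}$ ($R{\left(n \right)} = - \frac{n n}{3} = - \frac{n^{2}}{3}$)
$\left(l{\left(178,-123 \right)} - 12045\right) + R{\left(66 \right)} = \left(\left(134 - 178\right) - 12045\right) - \frac{66^{2}}{3} = \left(\left(134 - 178\right) - 12045\right) - 1452 = \left(-44 - 12045\right) - 1452 = -12089 - 1452 = -13541$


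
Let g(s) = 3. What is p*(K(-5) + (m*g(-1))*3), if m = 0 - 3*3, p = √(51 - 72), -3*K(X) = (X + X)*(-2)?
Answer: -263*I*√21/3 ≈ -401.74*I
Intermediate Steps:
K(X) = 4*X/3 (K(X) = -(X + X)*(-2)/3 = -2*X*(-2)/3 = -(-4)*X/3 = 4*X/3)
p = I*√21 (p = √(-21) = I*√21 ≈ 4.5826*I)
m = -9 (m = 0 - 9 = -9)
p*(K(-5) + (m*g(-1))*3) = (I*√21)*((4/3)*(-5) - 9*3*3) = (I*√21)*(-20/3 - 27*3) = (I*√21)*(-20/3 - 81) = (I*√21)*(-263/3) = -263*I*√21/3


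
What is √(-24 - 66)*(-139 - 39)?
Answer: -534*I*√10 ≈ -1688.7*I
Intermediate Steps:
√(-24 - 66)*(-139 - 39) = √(-90)*(-178) = (3*I*√10)*(-178) = -534*I*√10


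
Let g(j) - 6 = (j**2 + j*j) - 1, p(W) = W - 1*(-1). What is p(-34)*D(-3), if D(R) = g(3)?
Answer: -759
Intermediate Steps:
p(W) = 1 + W (p(W) = W + 1 = 1 + W)
g(j) = 5 + 2*j**2 (g(j) = 6 + ((j**2 + j*j) - 1) = 6 + ((j**2 + j**2) - 1) = 6 + (2*j**2 - 1) = 6 + (-1 + 2*j**2) = 5 + 2*j**2)
D(R) = 23 (D(R) = 5 + 2*3**2 = 5 + 2*9 = 5 + 18 = 23)
p(-34)*D(-3) = (1 - 34)*23 = -33*23 = -759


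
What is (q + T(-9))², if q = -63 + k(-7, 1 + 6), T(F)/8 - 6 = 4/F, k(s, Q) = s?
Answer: 52900/81 ≈ 653.09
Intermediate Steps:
T(F) = 48 + 32/F (T(F) = 48 + 8*(4/F) = 48 + 32/F)
q = -70 (q = -63 - 7 = -70)
(q + T(-9))² = (-70 + (48 + 32/(-9)))² = (-70 + (48 + 32*(-⅑)))² = (-70 + (48 - 32/9))² = (-70 + 400/9)² = (-230/9)² = 52900/81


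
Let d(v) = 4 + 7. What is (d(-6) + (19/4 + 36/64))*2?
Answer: 261/8 ≈ 32.625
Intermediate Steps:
d(v) = 11
(d(-6) + (19/4 + 36/64))*2 = (11 + (19/4 + 36/64))*2 = (11 + (19*(1/4) + 36*(1/64)))*2 = (11 + (19/4 + 9/16))*2 = (11 + 85/16)*2 = (261/16)*2 = 261/8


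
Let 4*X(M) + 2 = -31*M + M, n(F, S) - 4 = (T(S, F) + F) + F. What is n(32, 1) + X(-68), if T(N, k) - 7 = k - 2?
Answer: 1229/2 ≈ 614.50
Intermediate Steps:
T(N, k) = 5 + k (T(N, k) = 7 + (k - 2) = 7 + (-2 + k) = 5 + k)
n(F, S) = 9 + 3*F (n(F, S) = 4 + (((5 + F) + F) + F) = 4 + ((5 + 2*F) + F) = 4 + (5 + 3*F) = 9 + 3*F)
X(M) = -1/2 - 15*M/2 (X(M) = -1/2 + (-31*M + M)/4 = -1/2 + (-30*M)/4 = -1/2 - 15*M/2)
n(32, 1) + X(-68) = (9 + 3*32) + (-1/2 - 15/2*(-68)) = (9 + 96) + (-1/2 + 510) = 105 + 1019/2 = 1229/2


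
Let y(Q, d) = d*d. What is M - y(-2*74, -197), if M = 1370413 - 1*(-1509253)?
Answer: 2840857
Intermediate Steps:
y(Q, d) = d**2
M = 2879666 (M = 1370413 + 1509253 = 2879666)
M - y(-2*74, -197) = 2879666 - 1*(-197)**2 = 2879666 - 1*38809 = 2879666 - 38809 = 2840857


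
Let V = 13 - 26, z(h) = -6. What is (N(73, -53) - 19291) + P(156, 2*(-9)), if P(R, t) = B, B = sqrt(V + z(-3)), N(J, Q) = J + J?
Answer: -19145 + I*sqrt(19) ≈ -19145.0 + 4.3589*I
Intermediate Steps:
V = -13
N(J, Q) = 2*J
B = I*sqrt(19) (B = sqrt(-13 - 6) = sqrt(-19) = I*sqrt(19) ≈ 4.3589*I)
P(R, t) = I*sqrt(19)
(N(73, -53) - 19291) + P(156, 2*(-9)) = (2*73 - 19291) + I*sqrt(19) = (146 - 19291) + I*sqrt(19) = -19145 + I*sqrt(19)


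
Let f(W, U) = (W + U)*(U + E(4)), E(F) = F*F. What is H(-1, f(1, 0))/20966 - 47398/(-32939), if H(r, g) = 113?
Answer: 997468575/690599074 ≈ 1.4444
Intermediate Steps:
E(F) = F²
f(W, U) = (16 + U)*(U + W) (f(W, U) = (W + U)*(U + 4²) = (U + W)*(U + 16) = (U + W)*(16 + U) = (16 + U)*(U + W))
H(-1, f(1, 0))/20966 - 47398/(-32939) = 113/20966 - 47398/(-32939) = 113*(1/20966) - 47398*(-1/32939) = 113/20966 + 47398/32939 = 997468575/690599074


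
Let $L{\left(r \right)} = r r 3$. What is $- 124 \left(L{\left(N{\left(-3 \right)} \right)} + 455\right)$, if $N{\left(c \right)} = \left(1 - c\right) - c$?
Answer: $-74648$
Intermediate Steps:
$N{\left(c \right)} = 1 - 2 c$
$L{\left(r \right)} = 3 r^{2}$ ($L{\left(r \right)} = r^{2} \cdot 3 = 3 r^{2}$)
$- 124 \left(L{\left(N{\left(-3 \right)} \right)} + 455\right) = - 124 \left(3 \left(1 - -6\right)^{2} + 455\right) = - 124 \left(3 \left(1 + 6\right)^{2} + 455\right) = - 124 \left(3 \cdot 7^{2} + 455\right) = - 124 \left(3 \cdot 49 + 455\right) = - 124 \left(147 + 455\right) = \left(-124\right) 602 = -74648$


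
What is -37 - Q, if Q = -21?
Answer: -16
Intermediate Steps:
-37 - Q = -37 - 1*(-21) = -37 + 21 = -16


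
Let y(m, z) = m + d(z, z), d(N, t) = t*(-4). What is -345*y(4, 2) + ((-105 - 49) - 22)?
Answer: 1204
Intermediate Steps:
d(N, t) = -4*t
y(m, z) = m - 4*z
-345*y(4, 2) + ((-105 - 49) - 22) = -345*(4 - 4*2) + ((-105 - 49) - 22) = -345*(4 - 8) + (-154 - 22) = -345*(-4) - 176 = 1380 - 176 = 1204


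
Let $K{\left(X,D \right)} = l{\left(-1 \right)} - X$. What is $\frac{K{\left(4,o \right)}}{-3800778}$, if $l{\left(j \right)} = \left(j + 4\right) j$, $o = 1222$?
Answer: $\frac{7}{3800778} \approx 1.8417 \cdot 10^{-6}$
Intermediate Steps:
$l{\left(j \right)} = j \left(4 + j\right)$ ($l{\left(j \right)} = \left(4 + j\right) j = j \left(4 + j\right)$)
$K{\left(X,D \right)} = -3 - X$ ($K{\left(X,D \right)} = - (4 - 1) - X = \left(-1\right) 3 - X = -3 - X$)
$\frac{K{\left(4,o \right)}}{-3800778} = \frac{-3 - 4}{-3800778} = \left(-3 - 4\right) \left(- \frac{1}{3800778}\right) = \left(-7\right) \left(- \frac{1}{3800778}\right) = \frac{7}{3800778}$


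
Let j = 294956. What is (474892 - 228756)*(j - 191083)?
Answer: 25566884728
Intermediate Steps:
(474892 - 228756)*(j - 191083) = (474892 - 228756)*(294956 - 191083) = 246136*103873 = 25566884728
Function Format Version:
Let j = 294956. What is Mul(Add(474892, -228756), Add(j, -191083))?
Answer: 25566884728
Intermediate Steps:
Mul(Add(474892, -228756), Add(j, -191083)) = Mul(Add(474892, -228756), Add(294956, -191083)) = Mul(246136, 103873) = 25566884728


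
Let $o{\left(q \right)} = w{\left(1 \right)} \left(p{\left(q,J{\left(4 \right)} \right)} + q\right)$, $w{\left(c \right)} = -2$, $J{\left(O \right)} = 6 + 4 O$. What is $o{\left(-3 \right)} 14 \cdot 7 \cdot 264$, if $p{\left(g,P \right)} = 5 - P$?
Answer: $1034880$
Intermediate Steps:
$o{\left(q \right)} = 34 - 2 q$ ($o{\left(q \right)} = - 2 \left(\left(5 - \left(6 + 4 \cdot 4\right)\right) + q\right) = - 2 \left(\left(5 - \left(6 + 16\right)\right) + q\right) = - 2 \left(\left(5 - 22\right) + q\right) = - 2 \left(-17 + q\right) = 34 - 2 q$)
$o{\left(-3 \right)} 14 \cdot 7 \cdot 264 = \left(34 - -6\right) 14 \cdot 7 \cdot 264 = \left(34 + 6\right) 14 \cdot 7 \cdot 264 = 40 \cdot 14 \cdot 7 \cdot 264 = 560 \cdot 7 \cdot 264 = 3920 \cdot 264 = 1034880$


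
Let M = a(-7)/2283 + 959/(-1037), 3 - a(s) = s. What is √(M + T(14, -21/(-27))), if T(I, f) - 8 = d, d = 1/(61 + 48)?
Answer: 4*√29503485475854585/258054339 ≈ 2.6625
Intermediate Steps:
a(s) = 3 - s
d = 1/109 ≈ 0.0091743
T(I, f) = 873/109 (T(I, f) = 8 + 1/109 = 873/109)
M = -2179027/2367471 (M = (3 - 1*(-7))/2283 + 959/(-1037) = (3 + 7)*(1/2283) + 959*(-1/1037) = 10*(1/2283) - 959/1037 = 10/2283 - 959/1037 = -2179027/2367471 ≈ -0.92040)
√(M + T(14, -21/(-27))) = √(-2179027/2367471 + 873/109) = √(1829288240/258054339) = 4*√29503485475854585/258054339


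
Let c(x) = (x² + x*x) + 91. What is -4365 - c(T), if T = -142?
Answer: -44784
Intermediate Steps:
c(x) = 91 + 2*x² (c(x) = (x² + x²) + 91 = 2*x² + 91 = 91 + 2*x²)
-4365 - c(T) = -4365 - (91 + 2*(-142)²) = -4365 - (91 + 2*20164) = -4365 - (91 + 40328) = -4365 - 1*40419 = -4365 - 40419 = -44784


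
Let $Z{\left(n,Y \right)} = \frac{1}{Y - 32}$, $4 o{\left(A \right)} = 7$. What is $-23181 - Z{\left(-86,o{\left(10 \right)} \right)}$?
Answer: $- \frac{2804897}{121} \approx -23181.0$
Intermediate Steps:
$o{\left(A \right)} = \frac{7}{4}$ ($o{\left(A \right)} = \frac{1}{4} \cdot 7 = \frac{7}{4}$)
$Z{\left(n,Y \right)} = \frac{1}{-32 + Y}$
$-23181 - Z{\left(-86,o{\left(10 \right)} \right)} = -23181 - \frac{1}{-32 + \frac{7}{4}} = -23181 - \frac{1}{- \frac{121}{4}} = -23181 - - \frac{4}{121} = -23181 + \frac{4}{121} = - \frac{2804897}{121}$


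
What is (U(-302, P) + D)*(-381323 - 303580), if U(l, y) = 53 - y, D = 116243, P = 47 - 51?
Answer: -79654218900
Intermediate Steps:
P = -4
(U(-302, P) + D)*(-381323 - 303580) = ((53 - 1*(-4)) + 116243)*(-381323 - 303580) = ((53 + 4) + 116243)*(-684903) = (57 + 116243)*(-684903) = 116300*(-684903) = -79654218900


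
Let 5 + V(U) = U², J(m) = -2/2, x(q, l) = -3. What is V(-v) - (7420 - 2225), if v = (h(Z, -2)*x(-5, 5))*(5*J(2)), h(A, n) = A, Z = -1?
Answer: -4975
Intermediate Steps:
J(m) = -1 (J(m) = -2*½ = -1)
v = -15 (v = (-1*(-3))*(5*(-1)) = 3*(-5) = -15)
V(U) = -5 + U²
V(-v) - (7420 - 2225) = (-5 + (-1*(-15))²) - (7420 - 2225) = (-5 + 15²) - 1*5195 = (-5 + 225) - 5195 = 220 - 5195 = -4975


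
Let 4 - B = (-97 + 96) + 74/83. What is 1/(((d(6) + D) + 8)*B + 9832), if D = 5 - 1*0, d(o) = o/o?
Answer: 83/820830 ≈ 0.00010112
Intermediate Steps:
d(o) = 1
D = 5 (D = 5 + 0 = 5)
B = 341/83 (B = 4 - ((-97 + 96) + 74/83) = 4 - (-1 + 74*(1/83)) = 4 - (-1 + 74/83) = 4 - 1*(-9/83) = 4 + 9/83 = 341/83 ≈ 4.1084)
1/(((d(6) + D) + 8)*B + 9832) = 1/(((1 + 5) + 8)*(341/83) + 9832) = 1/((6 + 8)*(341/83) + 9832) = 1/(14*(341/83) + 9832) = 1/(4774/83 + 9832) = 1/(820830/83) = 83/820830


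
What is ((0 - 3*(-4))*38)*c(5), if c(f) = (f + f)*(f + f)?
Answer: 45600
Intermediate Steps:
c(f) = 4*f**2 (c(f) = (2*f)*(2*f) = 4*f**2)
((0 - 3*(-4))*38)*c(5) = ((0 - 3*(-4))*38)*(4*5**2) = ((0 + 12)*38)*(4*25) = (12*38)*100 = 456*100 = 45600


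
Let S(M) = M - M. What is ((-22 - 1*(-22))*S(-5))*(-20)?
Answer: 0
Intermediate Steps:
S(M) = 0
((-22 - 1*(-22))*S(-5))*(-20) = ((-22 - 1*(-22))*0)*(-20) = ((-22 + 22)*0)*(-20) = (0*0)*(-20) = 0*(-20) = 0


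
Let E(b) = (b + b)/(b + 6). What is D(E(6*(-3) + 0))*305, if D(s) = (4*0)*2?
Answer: 0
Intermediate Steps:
E(b) = 2*b/(6 + b) (E(b) = (2*b)/(6 + b) = 2*b/(6 + b))
D(s) = 0 (D(s) = 0*2 = 0)
D(E(6*(-3) + 0))*305 = 0*305 = 0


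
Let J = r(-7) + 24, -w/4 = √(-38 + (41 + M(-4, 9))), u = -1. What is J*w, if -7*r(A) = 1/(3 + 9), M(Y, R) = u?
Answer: -2015*√2/21 ≈ -135.70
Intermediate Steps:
M(Y, R) = -1
r(A) = -1/84 (r(A) = -1/(7*(3 + 9)) = -⅐/12 = -⅐*1/12 = -1/84)
w = -4*√2 (w = -4*√(-38 + (41 - 1)) = -4*√(-38 + 40) = -4*√2 ≈ -5.6569)
J = 2015/84 (J = -1/84 + 24 = 2015/84 ≈ 23.988)
J*w = 2015*(-4*√2)/84 = -2015*√2/21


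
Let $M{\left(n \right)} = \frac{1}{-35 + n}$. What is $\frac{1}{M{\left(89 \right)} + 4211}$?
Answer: $\frac{54}{227395} \approx 0.00023747$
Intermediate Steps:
$\frac{1}{M{\left(89 \right)} + 4211} = \frac{1}{\frac{1}{-35 + 89} + 4211} = \frac{1}{\frac{1}{54} + 4211} = \frac{1}{\frac{227395}{54}} = \frac{54}{227395}$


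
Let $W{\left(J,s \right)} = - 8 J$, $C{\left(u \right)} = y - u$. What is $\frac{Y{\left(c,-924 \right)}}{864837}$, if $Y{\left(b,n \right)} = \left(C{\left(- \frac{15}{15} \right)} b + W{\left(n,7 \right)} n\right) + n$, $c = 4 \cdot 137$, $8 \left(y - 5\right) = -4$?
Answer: $- \frac{6828118}{864837} \approx -7.8953$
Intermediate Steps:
$y = \frac{9}{2}$ ($y = 5 + \frac{1}{8} \left(-4\right) = 5 - \frac{1}{2} = \frac{9}{2} \approx 4.5$)
$C{\left(u \right)} = \frac{9}{2} - u$
$c = 548$
$Y{\left(b,n \right)} = n - 8 n^{2} + \frac{11 b}{2}$ ($Y{\left(b,n \right)} = \left(\left(\frac{9}{2} - - \frac{15}{15}\right) b + - 8 n n\right) + n = \left(\left(\frac{9}{2} - \left(-15\right) \frac{1}{15}\right) b - 8 n^{2}\right) + n = \left(\left(\frac{9}{2} - -1\right) b - 8 n^{2}\right) + n = \left(\left(\frac{9}{2} + 1\right) b - 8 n^{2}\right) + n = \left(\frac{11 b}{2} - 8 n^{2}\right) + n = \left(- 8 n^{2} + \frac{11 b}{2}\right) + n = n - 8 n^{2} + \frac{11 b}{2}$)
$\frac{Y{\left(c,-924 \right)}}{864837} = \frac{-924 - 8 \left(-924\right)^{2} + \frac{11}{2} \cdot 548}{864837} = \left(-924 - 6830208 + 3014\right) \frac{1}{864837} = \left(-6828118\right) \frac{1}{864837} = - \frac{6828118}{864837}$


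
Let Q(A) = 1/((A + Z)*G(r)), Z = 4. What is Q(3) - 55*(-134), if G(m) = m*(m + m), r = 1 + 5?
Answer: 3714481/504 ≈ 7370.0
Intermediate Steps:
r = 6
G(m) = 2*m² (G(m) = m*(2*m) = 2*m²)
Q(A) = 1/(72*(4 + A)) (Q(A) = 1/((A + 4)*((2*6²))) = 1/((4 + A)*((2*36))) = 1/((4 + A)*72) = (1/72)/(4 + A) = 1/(72*(4 + A)))
Q(3) - 55*(-134) = 1/(72*(4 + 3)) - 55*(-134) = (1/72)/7 + 7370 = (1/72)*(⅐) + 7370 = 1/504 + 7370 = 3714481/504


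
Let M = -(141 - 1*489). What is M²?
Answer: 121104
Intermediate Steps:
M = 348 (M = -(141 - 489) = -1*(-348) = 348)
M² = 348² = 121104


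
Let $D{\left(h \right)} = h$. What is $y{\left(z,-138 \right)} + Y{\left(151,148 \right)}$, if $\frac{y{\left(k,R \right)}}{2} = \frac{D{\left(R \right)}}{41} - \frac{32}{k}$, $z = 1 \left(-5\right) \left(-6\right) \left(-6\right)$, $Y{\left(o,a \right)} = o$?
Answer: $\frac{266831}{1845} \approx 144.62$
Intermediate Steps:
$z = -180$ ($z = \left(-5\right) \left(-6\right) \left(-6\right) = 30 \left(-6\right) = -180$)
$y{\left(k,R \right)} = - \frac{64}{k} + \frac{2 R}{41}$ ($y{\left(k,R \right)} = 2 \left(\frac{R}{41} - \frac{32}{k}\right) = 2 \left(- \frac{32}{k} + \frac{R}{41}\right) = - \frac{64}{k} + \frac{2 R}{41}$)
$y{\left(z,-138 \right)} + Y{\left(151,148 \right)} = \left(- \frac{64}{-180} + \frac{2}{41} \left(-138\right)\right) + 151 = \left(\left(-64\right) \left(- \frac{1}{180}\right) - \frac{276}{41}\right) + 151 = \left(\frac{16}{45} - \frac{276}{41}\right) + 151 = - \frac{11764}{1845} + 151 = \frac{266831}{1845}$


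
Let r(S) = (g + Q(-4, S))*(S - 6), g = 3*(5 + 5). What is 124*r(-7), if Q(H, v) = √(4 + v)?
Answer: -48360 - 1612*I*√3 ≈ -48360.0 - 2792.1*I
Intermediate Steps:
g = 30 (g = 3*10 = 30)
r(S) = (-6 + S)*(30 + √(4 + S)) (r(S) = (30 + √(4 + S))*(S - 6) = (30 + √(4 + S))*(-6 + S) = (-6 + S)*(30 + √(4 + S)))
124*r(-7) = 124*(-180 - 6*√(4 - 7) + 30*(-7) - 7*√(4 - 7)) = 124*(-180 - 6*I*√3 - 210 - 7*I*√3) = 124*(-390 - 13*I*√3) = -48360 - 1612*I*√3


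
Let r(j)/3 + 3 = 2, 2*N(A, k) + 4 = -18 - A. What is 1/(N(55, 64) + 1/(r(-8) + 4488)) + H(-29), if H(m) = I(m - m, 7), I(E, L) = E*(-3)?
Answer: -8970/345343 ≈ -0.025974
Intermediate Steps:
N(A, k) = -11 - A/2 (N(A, k) = -2 + (-18 - A)/2 = -2 + (-9 - A/2) = -11 - A/2)
r(j) = -3 (r(j) = -9 + 3*2 = -9 + 6 = -3)
I(E, L) = -3*E
H(m) = 0 (H(m) = -3*(m - m) = -3*0 = 0)
1/(N(55, 64) + 1/(r(-8) + 4488)) + H(-29) = 1/((-11 - ½*55) + 1/(-3 + 4488)) + 0 = 1/((-11 - 55/2) + 1/4485) + 0 = 1/(-77/2 + 1/4485) + 0 = 1/(-345343/8970) + 0 = -8970/345343 + 0 = -8970/345343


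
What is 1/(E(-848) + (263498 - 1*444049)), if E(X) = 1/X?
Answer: -848/153107249 ≈ -5.5386e-6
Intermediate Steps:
1/(E(-848) + (263498 - 1*444049)) = 1/(1/(-848) + (263498 - 1*444049)) = 1/(-1/848 + (263498 - 444049)) = 1/(-1/848 - 180551) = 1/(-153107249/848) = -848/153107249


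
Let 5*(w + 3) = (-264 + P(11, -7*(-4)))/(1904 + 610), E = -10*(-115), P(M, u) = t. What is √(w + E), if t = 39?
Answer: √805461298/838 ≈ 33.867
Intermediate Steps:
P(M, u) = 39
E = 1150
w = -2529/838 (w = -3 + ((-264 + 39)/(1904 + 610))/5 = -3 + (-225/2514)/5 = -3 + (-225*1/2514)/5 = -3 + (⅕)*(-75/838) = -3 - 15/838 = -2529/838 ≈ -3.0179)
√(w + E) = √(-2529/838 + 1150) = √(961171/838) = √805461298/838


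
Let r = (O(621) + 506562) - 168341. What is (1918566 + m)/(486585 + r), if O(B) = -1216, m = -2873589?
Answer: -318341/274530 ≈ -1.1596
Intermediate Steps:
r = 337005 (r = (-1216 + 506562) - 168341 = 505346 - 168341 = 337005)
(1918566 + m)/(486585 + r) = (1918566 - 2873589)/(486585 + 337005) = -955023/823590 = -955023*1/823590 = -318341/274530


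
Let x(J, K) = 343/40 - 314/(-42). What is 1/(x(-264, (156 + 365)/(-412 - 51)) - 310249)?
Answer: -840/260595677 ≈ -3.2234e-6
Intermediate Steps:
x(J, K) = 13483/840 (x(J, K) = 343*(1/40) - 314*(-1/42) = 343/40 + 157/21 = 13483/840)
1/(x(-264, (156 + 365)/(-412 - 51)) - 310249) = 1/(13483/840 - 310249) = 1/(-260595677/840) = -840/260595677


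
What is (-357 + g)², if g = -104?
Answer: 212521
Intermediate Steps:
(-357 + g)² = (-357 - 104)² = (-461)² = 212521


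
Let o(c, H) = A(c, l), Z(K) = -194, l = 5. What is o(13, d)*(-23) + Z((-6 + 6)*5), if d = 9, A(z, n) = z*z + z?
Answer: -4380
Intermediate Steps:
A(z, n) = z + z² (A(z, n) = z² + z = z + z²)
o(c, H) = c*(1 + c)
o(13, d)*(-23) + Z((-6 + 6)*5) = (13*(1 + 13))*(-23) - 194 = (13*14)*(-23) - 194 = 182*(-23) - 194 = -4186 - 194 = -4380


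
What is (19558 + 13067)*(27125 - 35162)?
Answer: -262207125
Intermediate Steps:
(19558 + 13067)*(27125 - 35162) = 32625*(-8037) = -262207125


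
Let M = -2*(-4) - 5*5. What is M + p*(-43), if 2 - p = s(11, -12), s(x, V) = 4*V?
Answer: -2167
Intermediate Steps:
M = -17 (M = 8 - 25 = -17)
p = 50 (p = 2 - 4*(-12) = 2 - 1*(-48) = 2 + 48 = 50)
M + p*(-43) = -17 + 50*(-43) = -17 - 2150 = -2167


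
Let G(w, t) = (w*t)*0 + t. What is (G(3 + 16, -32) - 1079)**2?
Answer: 1234321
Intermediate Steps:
G(w, t) = t (G(w, t) = (t*w)*0 + t = 0 + t = t)
(G(3 + 16, -32) - 1079)**2 = (-32 - 1079)**2 = (-1111)**2 = 1234321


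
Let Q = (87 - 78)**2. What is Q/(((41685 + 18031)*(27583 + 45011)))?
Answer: 9/481669256 ≈ 1.8685e-8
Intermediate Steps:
Q = 81 (Q = 9**2 = 81)
Q/(((41685 + 18031)*(27583 + 45011))) = 81/(((41685 + 18031)*(27583 + 45011))) = 81/((59716*72594)) = 81/4335023304 = 81*(1/4335023304) = 9/481669256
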